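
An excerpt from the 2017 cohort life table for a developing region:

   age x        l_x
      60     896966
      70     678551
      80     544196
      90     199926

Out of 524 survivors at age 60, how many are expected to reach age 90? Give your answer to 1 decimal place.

The relevant probability is 199926/896966 = 0.222891.
Expected number = 524 × 0.222891 = 116.8.

116.8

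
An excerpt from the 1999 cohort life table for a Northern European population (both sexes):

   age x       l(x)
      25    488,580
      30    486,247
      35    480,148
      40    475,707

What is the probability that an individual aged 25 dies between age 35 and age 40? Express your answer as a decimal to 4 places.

0.0091

This is the probability of reaching 35 but not 40, conditional on being alive at 25: (l(35) − l(40)) / l(25).
= (480,148 − 475,707) / 488,580 = 4,441 / 488,580 = 0.009090.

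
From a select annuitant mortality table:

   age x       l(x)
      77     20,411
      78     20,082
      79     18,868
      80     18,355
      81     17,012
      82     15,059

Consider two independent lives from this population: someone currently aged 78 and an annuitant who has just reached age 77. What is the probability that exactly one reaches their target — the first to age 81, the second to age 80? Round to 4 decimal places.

p₁ = l(81)/l(78) = 17,012/20,082 = 0.847127; p₂ = l(80)/l(77) = 18,355/20,411 = 0.899270.
P(exactly one) = p₁(1−p₂) + (1−p₁)p₂ = 0.085331 + 0.137474 = 0.222805.

0.2228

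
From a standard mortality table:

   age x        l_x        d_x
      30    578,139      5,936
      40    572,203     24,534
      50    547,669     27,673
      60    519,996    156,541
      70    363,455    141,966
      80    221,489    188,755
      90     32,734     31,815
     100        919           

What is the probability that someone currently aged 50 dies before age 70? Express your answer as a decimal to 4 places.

P(die before 70 | alive at 50) = 1 − l_70/l_50 = 1 − 363,455/547,669 = (184,214)/547,669 = 0.336360.

0.3364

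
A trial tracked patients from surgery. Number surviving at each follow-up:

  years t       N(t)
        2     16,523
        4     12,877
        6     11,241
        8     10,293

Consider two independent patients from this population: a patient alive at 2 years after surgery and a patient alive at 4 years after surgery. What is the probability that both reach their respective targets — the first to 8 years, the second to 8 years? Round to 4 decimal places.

p₁ = N(8)/N(2) = 10,293/16,523 = 0.622950; p₂ = N(8)/N(4) = 10,293/12,877 = 0.799332.
P(both) = p₁ × p₂ = 0.622950 × 0.799332 = 0.497944.

0.4979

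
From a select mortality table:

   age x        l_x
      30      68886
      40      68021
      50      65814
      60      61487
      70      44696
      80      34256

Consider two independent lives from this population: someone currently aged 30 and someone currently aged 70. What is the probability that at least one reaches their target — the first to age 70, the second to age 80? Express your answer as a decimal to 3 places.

0.918

p₁ = l_70/l_30 = 44696/68886 = 0.648840; p₂ = l_80/l_70 = 34256/44696 = 0.766422.
P(at least one) = 1 − (1−p₁)(1−p₂) = 1 − 0.351160 × 0.233578 = 0.917977.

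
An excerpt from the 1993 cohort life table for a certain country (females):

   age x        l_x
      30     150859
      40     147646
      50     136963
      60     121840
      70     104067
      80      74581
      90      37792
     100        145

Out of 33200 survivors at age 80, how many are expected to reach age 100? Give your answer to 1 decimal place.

64.5

The relevant probability is 145/74581 = 0.001944.
Expected number = 33200 × 0.001944 = 64.5.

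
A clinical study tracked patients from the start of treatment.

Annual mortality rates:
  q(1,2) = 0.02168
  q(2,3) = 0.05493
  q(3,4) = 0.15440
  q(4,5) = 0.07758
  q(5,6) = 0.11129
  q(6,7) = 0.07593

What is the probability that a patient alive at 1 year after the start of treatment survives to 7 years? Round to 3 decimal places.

0.592

Survival from 1 to 7 is the product of surviving each interval: (1 − 0.02168) × (1 − 0.05493) × (1 − 0.15440) × (1 − 0.07758) × (1 − 0.11129) × (1 − 0.07593).
= 0.97832 × 0.94507 × 0.84560 × 0.92242 × 0.88871 × 0.92407 = 0.592248.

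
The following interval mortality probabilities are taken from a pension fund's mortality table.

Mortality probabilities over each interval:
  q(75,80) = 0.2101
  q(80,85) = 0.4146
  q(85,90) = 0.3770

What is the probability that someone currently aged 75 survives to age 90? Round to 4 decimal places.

0.2881

P(survive 75→90) = (1 − 0.2101) × (1 − 0.4146) × (1 − 0.3770).
= 0.7899 × 0.5854 × 0.6230 = 0.288080.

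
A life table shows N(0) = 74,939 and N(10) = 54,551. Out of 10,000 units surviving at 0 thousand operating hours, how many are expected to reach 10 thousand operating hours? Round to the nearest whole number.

The relevant probability is 54,551/74,939 = 0.727939.
Expected number = 10,000 × 0.727939 = 7279.

7279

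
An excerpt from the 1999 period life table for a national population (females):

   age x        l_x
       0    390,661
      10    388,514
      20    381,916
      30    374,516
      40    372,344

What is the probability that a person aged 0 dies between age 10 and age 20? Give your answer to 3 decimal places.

0.017

We want 10|10q0 = (l_10 − l_20)/l_0.
This is the probability of reaching 10 but not 20, conditional on being alive at 0: (l_10 − l_20) / l_0.
= (388,514 − 381,916) / 390,661 = 6,598 / 390,661 = 0.016889.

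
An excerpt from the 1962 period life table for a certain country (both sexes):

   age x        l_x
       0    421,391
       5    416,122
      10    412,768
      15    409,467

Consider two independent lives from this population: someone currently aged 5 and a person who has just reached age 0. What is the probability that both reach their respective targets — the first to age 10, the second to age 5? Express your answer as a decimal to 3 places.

p₁ = l_10/l_5 = 412,768/416,122 = 0.991940; p₂ = l_5/l_0 = 416,122/421,391 = 0.987496.
P(both) = p₁ × p₂ = 0.991940 × 0.987496 = 0.979537.

0.980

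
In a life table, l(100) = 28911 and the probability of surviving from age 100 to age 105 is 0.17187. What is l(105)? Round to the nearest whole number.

4969

l(105) = l(100) × p = 28911 × 0.17187 = 4969.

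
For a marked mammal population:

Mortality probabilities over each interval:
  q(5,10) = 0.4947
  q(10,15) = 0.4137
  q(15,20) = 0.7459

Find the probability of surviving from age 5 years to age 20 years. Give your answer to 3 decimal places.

The overall survival probability is (1 − 0.4947) × (1 − 0.4137) × (1 − 0.7459).
= 0.5053 × 0.5863 × 0.2541 = 0.075279.

0.075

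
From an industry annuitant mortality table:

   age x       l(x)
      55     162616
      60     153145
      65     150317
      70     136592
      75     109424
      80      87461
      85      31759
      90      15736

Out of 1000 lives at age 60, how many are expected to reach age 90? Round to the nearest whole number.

The relevant probability is 15736/153145 = 0.102752.
Expected number = 1000 × 0.102752 = 103.

103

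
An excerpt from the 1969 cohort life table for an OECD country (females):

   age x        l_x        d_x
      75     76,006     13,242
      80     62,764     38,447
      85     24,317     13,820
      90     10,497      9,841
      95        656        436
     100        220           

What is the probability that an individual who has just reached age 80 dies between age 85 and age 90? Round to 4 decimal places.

We want 5|5q80 = (l_85 − l_90)/l_80.
This is the probability of reaching 85 but not 90, conditional on being alive at 80: (l_85 − l_90) / l_80.
= (24,317 − 10,497) / 62,764 = 13,820 / 62,764 = 0.220190.

0.2202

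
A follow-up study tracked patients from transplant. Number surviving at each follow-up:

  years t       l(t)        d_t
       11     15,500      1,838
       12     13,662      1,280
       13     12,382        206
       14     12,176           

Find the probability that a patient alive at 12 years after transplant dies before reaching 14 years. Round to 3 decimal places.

P(die before 14 | alive at 12) = 1 − l(14)/l(12) = 1 − 12,176/13,662 = (1,486)/13,662 = 0.108769.

0.109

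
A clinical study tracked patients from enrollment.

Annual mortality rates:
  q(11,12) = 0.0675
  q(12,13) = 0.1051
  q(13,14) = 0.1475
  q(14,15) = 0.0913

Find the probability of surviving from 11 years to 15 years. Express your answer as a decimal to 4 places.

Survival from 11 to 15 is the product of surviving each interval: (1 − 0.0675) × (1 − 0.1051) × (1 − 0.1475) × (1 − 0.0913).
= 0.9325 × 0.8949 × 0.8525 × 0.9087 = 0.646455.

0.6465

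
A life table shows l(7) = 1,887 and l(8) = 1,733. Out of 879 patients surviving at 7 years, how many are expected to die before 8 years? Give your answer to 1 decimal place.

The relevant probability is 1 − 1,733/1,887 = 0.081611.
Expected number = 879 × 0.081611 = 71.7.

71.7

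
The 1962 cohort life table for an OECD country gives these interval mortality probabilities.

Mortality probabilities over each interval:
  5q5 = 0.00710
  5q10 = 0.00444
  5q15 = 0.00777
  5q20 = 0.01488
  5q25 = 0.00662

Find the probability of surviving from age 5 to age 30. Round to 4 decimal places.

0.9598

Chaining the interval survival probabilities: (1 − 0.00710) × (1 − 0.00444) × (1 − 0.00777) × (1 − 0.01488) × (1 − 0.00662).
= 0.99290 × 0.99556 × 0.99223 × 0.98512 × 0.99338 = 0.959820.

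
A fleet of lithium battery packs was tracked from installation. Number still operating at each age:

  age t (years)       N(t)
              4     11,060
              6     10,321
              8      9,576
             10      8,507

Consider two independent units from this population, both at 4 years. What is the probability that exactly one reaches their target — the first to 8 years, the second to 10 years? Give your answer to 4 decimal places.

p₁ = N(8)/N(4) = 9,576/11,060 = 0.865823; p₂ = N(10)/N(4) = 8,507/11,060 = 0.769168.
P(exactly one) = p₁(1−p₂) + (1−p₁)p₂ = 0.199860 + 0.103205 = 0.303064.

0.3031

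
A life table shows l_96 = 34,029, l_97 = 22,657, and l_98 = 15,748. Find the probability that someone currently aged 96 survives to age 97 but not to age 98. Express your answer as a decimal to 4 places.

0.2030

We want 1|1q96 = (l_97 − l_98)/l_96.
This is the probability of reaching 97 but not 98, conditional on being alive at 96: (l_97 − l_98) / l_96.
= (22,657 − 15,748) / 34,029 = 6,909 / 34,029 = 0.203033.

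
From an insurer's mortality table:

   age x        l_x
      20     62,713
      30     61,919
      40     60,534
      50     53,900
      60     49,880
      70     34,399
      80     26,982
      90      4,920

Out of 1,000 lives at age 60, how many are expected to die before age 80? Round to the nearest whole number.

459

The relevant probability is 1 − 26,982/49,880 = 0.459062.
Expected number = 1,000 × 0.459062 = 459.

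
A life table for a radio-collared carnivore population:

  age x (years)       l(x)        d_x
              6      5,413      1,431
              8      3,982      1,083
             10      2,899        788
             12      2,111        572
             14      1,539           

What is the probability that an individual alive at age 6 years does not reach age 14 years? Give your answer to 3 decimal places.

0.716

P(die before 14 | alive at 6) = 1 − l(14)/l(6) = 1 − 1,539/5,413 = (3,874)/5,413 = 0.715684.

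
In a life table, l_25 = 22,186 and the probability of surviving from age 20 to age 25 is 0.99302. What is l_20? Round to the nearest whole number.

l_20 = l_25 / p = 22,186 / 0.99302 = 22342.

22342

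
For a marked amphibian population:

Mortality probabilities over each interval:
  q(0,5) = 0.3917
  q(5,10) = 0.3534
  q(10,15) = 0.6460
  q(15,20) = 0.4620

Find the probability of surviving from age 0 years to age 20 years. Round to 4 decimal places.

The overall survival probability is (1 − 0.3917) × (1 − 0.3534) × (1 − 0.6460) × (1 − 0.4620).
= 0.6083 × 0.6466 × 0.3540 × 0.5380 = 0.074910.

0.0749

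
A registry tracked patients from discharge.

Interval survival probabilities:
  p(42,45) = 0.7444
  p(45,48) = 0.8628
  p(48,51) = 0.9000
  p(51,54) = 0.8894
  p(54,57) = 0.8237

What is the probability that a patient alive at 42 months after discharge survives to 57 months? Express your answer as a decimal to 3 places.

0.423

The overall survival probability is 0.7444 × 0.8628 × 0.9000 × 0.8894 × 0.8237.
= 0.423472.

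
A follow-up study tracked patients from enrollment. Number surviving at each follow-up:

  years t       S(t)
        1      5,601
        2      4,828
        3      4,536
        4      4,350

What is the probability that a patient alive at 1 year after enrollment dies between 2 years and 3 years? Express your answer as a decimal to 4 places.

0.0521

This is the probability of reaching 2 but not 3, conditional on being alive at 1: (S(2) − S(3)) / S(1).
= (4,828 − 4,536) / 5,601 = 292 / 5,601 = 0.052134.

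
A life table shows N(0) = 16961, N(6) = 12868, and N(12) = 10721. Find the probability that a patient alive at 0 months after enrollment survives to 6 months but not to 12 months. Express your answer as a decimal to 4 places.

This is the probability of reaching 6 but not 12, conditional on being alive at 0: (N(6) − N(12)) / N(0).
= (12868 − 10721) / 16961 = 2147 / 16961 = 0.126585.

0.1266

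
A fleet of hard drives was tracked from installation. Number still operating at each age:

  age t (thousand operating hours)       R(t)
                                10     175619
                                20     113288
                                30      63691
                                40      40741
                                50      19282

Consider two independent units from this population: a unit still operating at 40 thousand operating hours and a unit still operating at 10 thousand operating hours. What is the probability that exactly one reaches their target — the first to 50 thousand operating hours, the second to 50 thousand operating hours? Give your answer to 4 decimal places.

0.4791

p₁ = R(50)/R(40) = 19282/40741 = 0.473282; p₂ = R(50)/R(10) = 19282/175619 = 0.109794.
P(exactly one) = p₁(1−p₂) + (1−p₁)p₂ = 0.421318 + 0.057830 = 0.479149.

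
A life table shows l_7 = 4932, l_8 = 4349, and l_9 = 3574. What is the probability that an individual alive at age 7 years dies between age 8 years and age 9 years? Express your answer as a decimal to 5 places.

0.15714

This is the probability of reaching 8 but not 9, conditional on being alive at 7: (l_8 − l_9) / l_7.
= (4349 − 3574) / 4932 = 775 / 4932 = 0.157137.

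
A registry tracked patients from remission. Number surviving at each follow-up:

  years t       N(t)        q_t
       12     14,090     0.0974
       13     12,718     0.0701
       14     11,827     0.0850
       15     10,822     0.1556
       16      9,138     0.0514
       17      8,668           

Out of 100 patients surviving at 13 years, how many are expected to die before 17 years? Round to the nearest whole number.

The relevant probability is 1 − 8,668/12,718 = 0.318446.
Expected number = 100 × 0.318446 = 32.

32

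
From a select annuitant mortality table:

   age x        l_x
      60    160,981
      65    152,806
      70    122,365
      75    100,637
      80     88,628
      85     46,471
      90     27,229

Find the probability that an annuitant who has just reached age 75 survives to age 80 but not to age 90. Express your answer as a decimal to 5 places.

We want 5|10q75 = (l_80 − l_90)/l_75.
This is the probability of reaching 80 but not 90, conditional on being alive at 75: (l_80 − l_90) / l_75.
= (88,628 − 27,229) / 100,637 = 61,399 / 100,637 = 0.610104.

0.61010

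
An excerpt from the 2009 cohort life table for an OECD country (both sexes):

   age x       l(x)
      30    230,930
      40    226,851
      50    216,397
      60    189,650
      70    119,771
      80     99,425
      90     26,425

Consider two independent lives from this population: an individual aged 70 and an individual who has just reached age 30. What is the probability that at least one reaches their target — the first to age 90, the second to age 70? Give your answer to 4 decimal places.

0.6248

p₁ = l(90)/l(70) = 26,425/119,771 = 0.220629; p₂ = l(70)/l(30) = 119,771/230,930 = 0.518646.
P(at least one) = 1 − (1−p₁)(1−p₂) = 1 − 0.779371 × 0.481354 = 0.624847.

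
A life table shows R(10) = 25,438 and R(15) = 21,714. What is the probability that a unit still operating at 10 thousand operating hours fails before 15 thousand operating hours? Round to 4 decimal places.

0.1464

P(fail before 15 | operational at 10) = 1 − R(15)/R(10) = 1 − 21,714/25,438 = (3,724)/25,438 = 0.146395.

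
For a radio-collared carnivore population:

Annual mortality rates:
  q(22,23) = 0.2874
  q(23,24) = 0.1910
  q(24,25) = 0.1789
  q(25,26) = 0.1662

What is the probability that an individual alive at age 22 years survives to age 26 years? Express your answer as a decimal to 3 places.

The overall survival probability is (1 − 0.2874) × (1 − 0.1910) × (1 − 0.1789) × (1 − 0.1662).
= 0.7126 × 0.8090 × 0.8211 × 0.8338 = 0.394687.

0.395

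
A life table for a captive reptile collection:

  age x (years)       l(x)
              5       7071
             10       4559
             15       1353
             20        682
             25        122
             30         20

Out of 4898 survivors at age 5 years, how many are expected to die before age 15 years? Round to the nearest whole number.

The relevant probability is 1 − 1353/7071 = 0.808655.
Expected number = 4898 × 0.808655 = 3961.

3961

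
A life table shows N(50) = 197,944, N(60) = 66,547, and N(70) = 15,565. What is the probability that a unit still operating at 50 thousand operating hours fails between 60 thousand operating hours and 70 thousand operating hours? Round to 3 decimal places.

This is the probability of reaching 60 but not 70, conditional on being operational at 50: (N(60) − N(70)) / N(50).
= (66,547 − 15,565) / 197,944 = 50,982 / 197,944 = 0.257558.

0.258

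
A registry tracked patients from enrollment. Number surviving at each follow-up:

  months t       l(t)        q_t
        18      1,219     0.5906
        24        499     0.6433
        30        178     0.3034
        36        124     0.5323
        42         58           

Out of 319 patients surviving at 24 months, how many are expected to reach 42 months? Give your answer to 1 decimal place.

37.1

The relevant probability is 58/499 = 0.116232.
Expected number = 319 × 0.116232 = 37.1.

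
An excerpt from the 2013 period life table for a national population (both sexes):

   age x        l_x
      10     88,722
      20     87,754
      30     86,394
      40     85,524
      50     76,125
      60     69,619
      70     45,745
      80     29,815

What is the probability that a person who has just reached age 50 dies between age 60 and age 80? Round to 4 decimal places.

0.5229

We want 10|20q50 = (l_60 − l_80)/l_50.
This is the probability of reaching 60 but not 80, conditional on being alive at 50: (l_60 − l_80) / l_50.
= (69,619 − 29,815) / 76,125 = 39,804 / 76,125 = 0.522877.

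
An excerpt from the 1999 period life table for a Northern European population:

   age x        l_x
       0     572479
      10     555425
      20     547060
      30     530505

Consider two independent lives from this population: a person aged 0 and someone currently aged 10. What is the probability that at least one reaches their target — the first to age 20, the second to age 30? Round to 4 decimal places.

0.9980

p₁ = l_20/l_0 = 547060/572479 = 0.955598; p₂ = l_30/l_10 = 530505/555425 = 0.955133.
P(at least one) = 1 − (1−p₁)(1−p₂) = 1 − 0.044402 × 0.044867 = 0.998008.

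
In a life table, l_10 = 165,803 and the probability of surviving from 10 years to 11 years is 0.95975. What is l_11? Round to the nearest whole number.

l_11 = l_10 × p = 165,803 × 0.95975 = 159129.

159129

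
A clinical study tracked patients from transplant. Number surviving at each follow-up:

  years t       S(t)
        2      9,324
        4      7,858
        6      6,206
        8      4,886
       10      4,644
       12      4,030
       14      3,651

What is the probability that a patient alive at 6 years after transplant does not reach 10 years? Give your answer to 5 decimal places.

0.25169

P(die before 10 | alive at 6) = 1 − S(10)/S(6) = 1 − 4,644/6,206 = (1,562)/6,206 = 0.251692.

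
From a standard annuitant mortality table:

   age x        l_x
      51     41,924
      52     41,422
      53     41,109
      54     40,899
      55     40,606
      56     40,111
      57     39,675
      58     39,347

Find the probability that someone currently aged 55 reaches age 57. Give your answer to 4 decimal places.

The conditional survival probability is l_57/l_55 = 39,675/40,606 = 0.977072.

0.9771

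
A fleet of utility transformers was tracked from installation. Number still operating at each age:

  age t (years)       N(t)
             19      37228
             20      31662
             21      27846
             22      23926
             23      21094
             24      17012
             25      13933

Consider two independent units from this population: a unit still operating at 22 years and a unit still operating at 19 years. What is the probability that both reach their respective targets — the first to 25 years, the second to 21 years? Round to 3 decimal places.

0.436

p₁ = N(25)/N(22) = 13933/23926 = 0.582337; p₂ = N(21)/N(19) = 27846/37228 = 0.747985.
P(both) = p₁ × p₂ = 0.582337 × 0.747985 = 0.435579.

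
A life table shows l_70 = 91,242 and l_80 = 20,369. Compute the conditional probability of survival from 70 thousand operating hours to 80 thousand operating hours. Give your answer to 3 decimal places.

The conditional survival probability is l_80/l_70 = 20,369/91,242 = 0.223241.

0.223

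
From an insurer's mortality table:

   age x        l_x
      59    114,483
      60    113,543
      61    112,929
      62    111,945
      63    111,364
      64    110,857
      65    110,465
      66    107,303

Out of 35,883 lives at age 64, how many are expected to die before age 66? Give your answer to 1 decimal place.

1150.4

The relevant probability is 1 − 107,303/110,857 = 0.032059.
Expected number = 35,883 × 0.032059 = 1150.4.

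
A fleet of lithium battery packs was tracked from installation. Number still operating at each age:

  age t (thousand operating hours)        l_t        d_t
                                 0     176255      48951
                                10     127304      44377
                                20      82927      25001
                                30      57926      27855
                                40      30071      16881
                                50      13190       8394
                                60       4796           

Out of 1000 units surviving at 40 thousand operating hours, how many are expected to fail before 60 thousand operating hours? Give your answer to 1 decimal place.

840.5

The relevant probability is 1 − 4796/30071 = 0.840511.
Expected number = 1000 × 0.840511 = 840.5.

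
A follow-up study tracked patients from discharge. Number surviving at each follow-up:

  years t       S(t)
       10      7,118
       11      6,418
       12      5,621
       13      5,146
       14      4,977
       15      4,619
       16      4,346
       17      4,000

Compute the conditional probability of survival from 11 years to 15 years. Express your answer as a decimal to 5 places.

0.71969

The conditional survival probability is S(15)/S(11) = 4,619/6,418 = 0.719695.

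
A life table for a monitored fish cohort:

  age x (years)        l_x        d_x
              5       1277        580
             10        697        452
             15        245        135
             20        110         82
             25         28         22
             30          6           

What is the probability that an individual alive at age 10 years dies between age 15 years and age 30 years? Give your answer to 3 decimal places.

This is the probability of reaching 15 but not 30, conditional on being alive at 10: (l_15 − l_30) / l_10.
= (245 − 6) / 697 = 239 / 697 = 0.342898.

0.343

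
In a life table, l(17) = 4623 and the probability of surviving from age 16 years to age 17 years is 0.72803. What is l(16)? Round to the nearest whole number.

l(16) = l(17) / p = 4623 / 0.72803 = 6350.

6350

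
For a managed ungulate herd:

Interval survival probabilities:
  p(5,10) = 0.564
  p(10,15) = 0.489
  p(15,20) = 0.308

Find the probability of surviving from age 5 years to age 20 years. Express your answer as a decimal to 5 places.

0.08495

Survival from 5 to 20 is the product of surviving each interval: 0.564 × 0.489 × 0.308.
= 0.084945.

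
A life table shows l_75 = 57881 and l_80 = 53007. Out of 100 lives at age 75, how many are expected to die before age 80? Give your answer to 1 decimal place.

The relevant probability is 1 − 53007/57881 = 0.084207.
Expected number = 100 × 0.084207 = 8.4.

8.4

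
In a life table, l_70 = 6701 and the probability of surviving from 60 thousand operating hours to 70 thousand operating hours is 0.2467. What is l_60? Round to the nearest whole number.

27163

l_60 = l_70 / p = 6701 / 0.2467 = 27163.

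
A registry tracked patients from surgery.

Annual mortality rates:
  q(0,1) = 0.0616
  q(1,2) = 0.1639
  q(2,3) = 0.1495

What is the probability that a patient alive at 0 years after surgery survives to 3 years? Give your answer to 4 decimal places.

Chaining the interval survival probabilities: (1 − 0.0616) × (1 − 0.1639) × (1 − 0.1495).
= 0.9384 × 0.8361 × 0.8505 = 0.667299.

0.6673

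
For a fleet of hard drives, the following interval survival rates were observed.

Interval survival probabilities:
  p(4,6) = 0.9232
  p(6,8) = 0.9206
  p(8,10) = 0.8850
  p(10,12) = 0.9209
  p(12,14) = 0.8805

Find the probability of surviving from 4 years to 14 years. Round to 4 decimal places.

Chaining the interval survival probabilities: 0.9232 × 0.9206 × 0.8850 × 0.9209 × 0.8805.
= 0.609891.

0.6099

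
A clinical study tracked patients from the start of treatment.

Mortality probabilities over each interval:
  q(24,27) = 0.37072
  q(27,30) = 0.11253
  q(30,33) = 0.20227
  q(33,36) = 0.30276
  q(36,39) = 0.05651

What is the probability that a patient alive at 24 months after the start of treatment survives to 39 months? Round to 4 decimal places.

0.2931

Survival from 24 to 39 is the product of surviving each interval: (1 − 0.37072) × (1 − 0.11253) × (1 − 0.20227) × (1 − 0.30276) × (1 − 0.05651).
= 0.62928 × 0.88747 × 0.79773 × 0.69724 × 0.94349 = 0.293071.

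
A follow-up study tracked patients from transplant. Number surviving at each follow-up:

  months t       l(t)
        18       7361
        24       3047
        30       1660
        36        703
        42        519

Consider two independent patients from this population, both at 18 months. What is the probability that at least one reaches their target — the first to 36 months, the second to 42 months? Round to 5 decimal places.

0.15928

p₁ = l(36)/l(18) = 703/7361 = 0.095503; p₂ = l(42)/l(18) = 519/7361 = 0.070507.
P(at least one) = 1 − (1−p₁)(1−p₂) = 1 − 0.904497 × 0.929493 = 0.159276.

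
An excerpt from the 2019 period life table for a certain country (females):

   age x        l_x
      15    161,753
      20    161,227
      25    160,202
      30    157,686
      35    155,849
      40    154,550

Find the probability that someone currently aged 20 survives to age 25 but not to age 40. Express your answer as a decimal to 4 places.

0.0351

We want 5|15q20 = (l_25 − l_40)/l_20.
This is the probability of reaching 25 but not 40, conditional on being alive at 20: (l_25 − l_40) / l_20.
= (160,202 − 154,550) / 161,227 = 5,652 / 161,227 = 0.035056.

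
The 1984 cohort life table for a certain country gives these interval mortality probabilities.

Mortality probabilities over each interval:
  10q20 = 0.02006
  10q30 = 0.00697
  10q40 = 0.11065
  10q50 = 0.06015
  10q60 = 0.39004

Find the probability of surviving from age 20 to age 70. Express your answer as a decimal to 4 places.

0.4961

Chaining the interval survival probabilities: (1 − 0.02006) × (1 − 0.00697) × (1 − 0.11065) × (1 − 0.06015) × (1 − 0.39004).
= 0.97994 × 0.99303 × 0.88935 × 0.93985 × 0.60996 = 0.496129.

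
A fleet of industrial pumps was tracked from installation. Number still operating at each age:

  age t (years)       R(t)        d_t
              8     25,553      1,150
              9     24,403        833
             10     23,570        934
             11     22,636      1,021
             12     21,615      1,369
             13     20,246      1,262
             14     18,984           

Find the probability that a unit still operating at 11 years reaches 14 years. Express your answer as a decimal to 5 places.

0.83866

The conditional survival probability is R(14)/R(11) = 18,984/22,636 = 0.838664.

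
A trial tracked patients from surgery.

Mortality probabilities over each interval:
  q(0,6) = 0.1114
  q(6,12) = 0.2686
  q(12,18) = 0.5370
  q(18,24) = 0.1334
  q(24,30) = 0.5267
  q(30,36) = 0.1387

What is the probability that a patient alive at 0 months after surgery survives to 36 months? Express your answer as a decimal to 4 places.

Survival from 0 to 36 is the product of surviving each interval: (1 − 0.1114) × (1 − 0.2686) × (1 − 0.5370) × (1 − 0.1334) × (1 − 0.5267) × (1 − 0.1387).
= 0.8886 × 0.7314 × 0.4630 × 0.8666 × 0.4733 × 0.8613 = 0.106305.

0.1063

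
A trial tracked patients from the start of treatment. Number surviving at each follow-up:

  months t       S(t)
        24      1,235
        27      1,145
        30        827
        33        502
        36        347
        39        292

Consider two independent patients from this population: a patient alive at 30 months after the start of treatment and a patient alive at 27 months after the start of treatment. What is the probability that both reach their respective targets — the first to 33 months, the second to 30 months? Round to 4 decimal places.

0.4384

p₁ = S(33)/S(30) = 502/827 = 0.607013; p₂ = S(30)/S(27) = 827/1,145 = 0.722271.
P(both) = p₁ × p₂ = 0.607013 × 0.722271 = 0.438428.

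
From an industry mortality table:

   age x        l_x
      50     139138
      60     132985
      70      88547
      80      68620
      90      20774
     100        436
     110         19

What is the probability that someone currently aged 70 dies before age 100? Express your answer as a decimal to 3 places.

P(die before 100 | alive at 70) = 1 − l_100/l_70 = 1 − 436/88547 = (88111)/88547 = 0.995076.

0.995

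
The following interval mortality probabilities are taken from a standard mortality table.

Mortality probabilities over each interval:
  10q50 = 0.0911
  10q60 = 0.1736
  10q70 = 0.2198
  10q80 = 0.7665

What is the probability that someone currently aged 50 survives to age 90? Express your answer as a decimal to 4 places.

0.1368

Chaining the interval survival probabilities: (1 − 0.0911) × (1 − 0.1736) × (1 − 0.2198) × (1 − 0.7665).
= 0.9089 × 0.8264 × 0.7802 × 0.2335 = 0.136836.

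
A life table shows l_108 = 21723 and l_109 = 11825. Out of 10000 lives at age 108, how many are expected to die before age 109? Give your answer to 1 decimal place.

The relevant probability is 1 − 11825/21723 = 0.455646.
Expected number = 10000 × 0.455646 = 4556.5.

4556.5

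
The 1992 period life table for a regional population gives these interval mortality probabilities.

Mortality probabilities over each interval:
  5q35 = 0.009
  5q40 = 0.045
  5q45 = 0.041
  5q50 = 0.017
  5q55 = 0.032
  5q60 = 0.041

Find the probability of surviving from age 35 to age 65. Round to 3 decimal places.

0.828

30p35 = (1 − 0.009) × (1 − 0.045) × (1 − 0.041) × (1 − 0.017) × (1 − 0.032) × (1 − 0.041).
= 0.991 × 0.955 × 0.959 × 0.983 × 0.968 × 0.959 = 0.828215.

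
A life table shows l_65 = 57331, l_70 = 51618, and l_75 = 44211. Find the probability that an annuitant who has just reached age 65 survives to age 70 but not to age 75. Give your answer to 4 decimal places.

0.1292

This is the probability of reaching 70 but not 75, conditional on being alive at 65: (l_70 − l_75) / l_65.
= (51618 − 44211) / 57331 = 7407 / 57331 = 0.129197.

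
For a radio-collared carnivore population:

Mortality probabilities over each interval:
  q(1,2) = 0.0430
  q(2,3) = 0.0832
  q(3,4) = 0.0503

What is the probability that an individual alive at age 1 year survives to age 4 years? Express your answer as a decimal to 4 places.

0.8332

Survival from 1 to 4 is the product of surviving each interval: (1 − 0.0430) × (1 − 0.0832) × (1 − 0.0503).
= 0.9570 × 0.9168 × 0.9497 = 0.833246.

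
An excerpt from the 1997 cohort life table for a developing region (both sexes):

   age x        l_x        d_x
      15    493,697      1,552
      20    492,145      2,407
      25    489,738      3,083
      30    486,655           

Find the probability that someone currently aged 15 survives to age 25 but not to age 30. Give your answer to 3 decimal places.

This is the probability of reaching 25 but not 30, conditional on being alive at 15: (l_25 − l_30) / l_15.
= (489,738 − 486,655) / 493,697 = 3,083 / 493,697 = 0.006245.

0.006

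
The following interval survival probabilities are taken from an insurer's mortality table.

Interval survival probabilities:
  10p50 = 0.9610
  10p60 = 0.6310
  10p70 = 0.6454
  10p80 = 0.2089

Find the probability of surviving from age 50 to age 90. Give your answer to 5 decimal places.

Chaining the interval survival probabilities: 0.9610 × 0.6310 × 0.6454 × 0.2089.
= 0.081756.

0.08176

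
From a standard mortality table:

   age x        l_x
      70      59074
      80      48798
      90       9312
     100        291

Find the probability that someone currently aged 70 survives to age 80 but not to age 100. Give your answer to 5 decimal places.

0.82112

We want 10|20q70 = (l_80 − l_100)/l_70.
This is the probability of reaching 80 but not 100, conditional on being alive at 70: (l_80 − l_100) / l_70.
= (48798 − 291) / 59074 = 48507 / 59074 = 0.821123.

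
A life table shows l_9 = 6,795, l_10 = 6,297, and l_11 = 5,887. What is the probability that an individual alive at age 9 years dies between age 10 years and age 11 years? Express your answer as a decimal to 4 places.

This is the probability of reaching 10 but not 11, conditional on being alive at 9: (l_10 − l_11) / l_9.
= (6,297 − 5,887) / 6,795 = 410 / 6,795 = 0.060338.

0.0603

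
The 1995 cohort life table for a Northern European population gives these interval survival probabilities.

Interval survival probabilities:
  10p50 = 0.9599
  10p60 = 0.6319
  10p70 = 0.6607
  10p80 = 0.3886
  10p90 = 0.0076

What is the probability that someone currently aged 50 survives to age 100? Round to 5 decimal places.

Chaining the interval survival probabilities: 0.9599 × 0.6319 × 0.6607 × 0.3886 × 0.0076.
= 0.001184.

0.00118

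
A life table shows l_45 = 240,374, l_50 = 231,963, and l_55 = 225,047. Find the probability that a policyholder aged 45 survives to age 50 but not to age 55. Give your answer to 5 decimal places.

We want 5|5q45 = (l_50 − l_55)/l_45.
This is the probability of reaching 50 but not 55, conditional on being alive at 45: (l_50 − l_55) / l_45.
= (231,963 − 225,047) / 240,374 = 6,916 / 240,374 = 0.028772.

0.02877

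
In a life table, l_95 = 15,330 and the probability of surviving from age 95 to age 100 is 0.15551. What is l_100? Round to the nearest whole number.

l_100 = l_95 × p = 15,330 × 0.15551 = 2384.

2384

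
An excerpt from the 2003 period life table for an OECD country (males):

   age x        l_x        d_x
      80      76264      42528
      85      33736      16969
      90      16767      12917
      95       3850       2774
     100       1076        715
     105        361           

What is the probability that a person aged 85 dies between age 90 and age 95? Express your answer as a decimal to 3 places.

0.383

We want 5|5q85 = (l_90 − l_95)/l_85.
This is the probability of reaching 90 but not 95, conditional on being alive at 85: (l_90 − l_95) / l_85.
= (16767 − 3850) / 33736 = 12917 / 33736 = 0.382885.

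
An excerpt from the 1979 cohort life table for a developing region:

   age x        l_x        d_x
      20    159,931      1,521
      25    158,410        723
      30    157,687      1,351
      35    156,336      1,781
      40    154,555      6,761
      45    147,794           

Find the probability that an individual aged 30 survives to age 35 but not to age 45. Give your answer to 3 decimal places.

We want 5|10q30 = (l_35 − l_45)/l_30.
This is the probability of reaching 35 but not 45, conditional on being alive at 30: (l_35 − l_45) / l_30.
= (156,336 − 147,794) / 157,687 = 8,542 / 157,687 = 0.054171.

0.054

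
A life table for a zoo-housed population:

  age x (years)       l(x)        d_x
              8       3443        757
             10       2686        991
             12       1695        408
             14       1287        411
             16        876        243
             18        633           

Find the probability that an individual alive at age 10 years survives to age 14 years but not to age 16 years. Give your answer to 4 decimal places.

0.1530

This is the probability of reaching 14 but not 16, conditional on being alive at 10: (l(14) − l(16)) / l(10).
= (1287 − 876) / 2686 = 411 / 2686 = 0.153016.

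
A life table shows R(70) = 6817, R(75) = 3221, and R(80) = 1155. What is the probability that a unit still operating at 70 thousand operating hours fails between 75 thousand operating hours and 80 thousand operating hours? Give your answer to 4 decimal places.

This is the probability of reaching 75 but not 80, conditional on being operational at 70: (R(75) − R(80)) / R(70).
= (3221 − 1155) / 6817 = 2066 / 6817 = 0.303066.

0.3031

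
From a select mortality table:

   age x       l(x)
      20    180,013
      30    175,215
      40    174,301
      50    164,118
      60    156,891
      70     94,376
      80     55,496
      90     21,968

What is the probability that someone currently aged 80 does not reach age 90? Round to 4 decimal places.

0.6042

P(die before 90 | alive at 80) = 1 − l(90)/l(80) = 1 − 21,968/55,496 = (33,528)/55,496 = 0.604152.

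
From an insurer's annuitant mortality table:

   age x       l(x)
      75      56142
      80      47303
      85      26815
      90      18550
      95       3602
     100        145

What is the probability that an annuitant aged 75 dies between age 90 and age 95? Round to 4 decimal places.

0.2663

This is the probability of reaching 90 but not 95, conditional on being alive at 75: (l(90) − l(95)) / l(75).
= (18550 − 3602) / 56142 = 14948 / 56142 = 0.266253.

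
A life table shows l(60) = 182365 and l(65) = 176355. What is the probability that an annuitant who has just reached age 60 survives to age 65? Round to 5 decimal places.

The conditional survival probability is l(65)/l(60) = 176355/182365 = 0.967044.

0.96704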